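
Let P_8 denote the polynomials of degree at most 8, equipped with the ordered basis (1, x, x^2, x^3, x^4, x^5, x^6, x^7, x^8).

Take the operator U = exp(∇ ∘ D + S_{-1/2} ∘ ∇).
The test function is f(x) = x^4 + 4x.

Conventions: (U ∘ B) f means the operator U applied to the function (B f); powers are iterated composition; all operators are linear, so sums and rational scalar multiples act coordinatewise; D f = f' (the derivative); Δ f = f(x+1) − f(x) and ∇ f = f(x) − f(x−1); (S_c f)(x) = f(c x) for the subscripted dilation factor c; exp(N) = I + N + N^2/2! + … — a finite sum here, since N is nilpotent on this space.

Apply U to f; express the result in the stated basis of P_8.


order-1 term: -(1/2)x^3 + (21/2)x^2 - 14x + 7
order-2 term: -(3/16)x^2 - (57/8)x - 5/4
order-3 term: (1/16)x - 39/16
order-4 term: 1/64
the series for exp(∇ ∘ D + S_{-1/2} ∘ ∇) f terminates at order 4
exp(∇ ∘ D + S_{-1/2} ∘ ∇) f = x^4 - (1/2)x^3 + (165/16)x^2 - (273/16)x + 213/64

the image equals g(x) = x^4 - (1/2)x^3 + (165/16)x^2 - (273/16)x + 213/64


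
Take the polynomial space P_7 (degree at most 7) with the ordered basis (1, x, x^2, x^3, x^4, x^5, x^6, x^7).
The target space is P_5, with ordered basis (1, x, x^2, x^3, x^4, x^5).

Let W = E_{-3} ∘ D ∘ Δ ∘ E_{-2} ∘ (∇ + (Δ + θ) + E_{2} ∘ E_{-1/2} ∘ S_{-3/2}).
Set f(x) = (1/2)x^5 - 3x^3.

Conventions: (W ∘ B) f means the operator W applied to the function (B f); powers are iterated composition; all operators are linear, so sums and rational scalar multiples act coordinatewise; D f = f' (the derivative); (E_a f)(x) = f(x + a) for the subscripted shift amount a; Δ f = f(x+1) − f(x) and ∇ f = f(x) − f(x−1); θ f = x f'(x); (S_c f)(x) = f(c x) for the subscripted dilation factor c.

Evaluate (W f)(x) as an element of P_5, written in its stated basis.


the image equals g(x) = -(415/16)x^3 + (1095/16)x^2 + (28637/64)x - 79391/64

∇ f = (5/2)x^4 - 5x^3 - 4x^2 + (13/2)x - 5/2
Δ f = (5/2)x^4 + 5x^3 - 4x^2 - (13/2)x - 5/2
θ f = (5/2)x^5 - 9x^3
(Δ + θ) f = (5/2)x^5 + (5/2)x^4 - 4x^3 - 4x^2 - (13/2)x - 5/2
S_{-3/2} f = -(243/64)x^5 + (81/8)x^3
E_{-1/2} S_{-3/2} f = -(243/64)x^5 + (1215/128)x^4 + (81/128)x^3 - (2673/256)x^2 + (6561/1024)x - 2349/2048
E_{2} E_{-1/2} S_{-3/2} f = -(243/64)x^5 - (3645/128)x^4 - (9639/128)x^3 - (21141/256)x^2 - (28431/1024)x + 10935/2048
(∇ + (Δ + θ) + E_{2} ∘ E_{-1/2} ∘ S_{-3/2}) f = -(83/64)x^5 - (3005/128)x^4 - (10791/128)x^3 - (23189/256)x^2 - (28431/1024)x + 695/2048
E_{-2} (∇ + (Δ + θ) + E_{2} ∘ E_{-1/2} ∘ S_{-3/2}) f = -(83/64)x^5 - (1345/128)x^4 + (6609/128)x^3 - (11377/256)x^2 - (30303/1024)x + 69331/2048
Δ E_{-2} (∇ + (Δ + θ) + E_{2} ∘ E_{-1/2} ∘ S_{-3/2}) f = -(415/64)x^4 - 55x^3 + (10097/128)x^2 + (35/2)x - 35027/1024
D (Δ ∘ E_{-2}) (∇ + (Δ + θ) + E_{2} ∘ E_{-1/2} ∘ S_{-3/2}) f = -(415/16)x^3 - 165x^2 + (10097/64)x + 35/2
E_{-3} (D ∘ Δ ∘ E_{-2}) (∇ + (Δ + θ) + E_{2} ∘ E_{-1/2} ∘ S_{-3/2}) f = -(415/16)x^3 + (1095/16)x^2 + (28637/64)x - 79391/64


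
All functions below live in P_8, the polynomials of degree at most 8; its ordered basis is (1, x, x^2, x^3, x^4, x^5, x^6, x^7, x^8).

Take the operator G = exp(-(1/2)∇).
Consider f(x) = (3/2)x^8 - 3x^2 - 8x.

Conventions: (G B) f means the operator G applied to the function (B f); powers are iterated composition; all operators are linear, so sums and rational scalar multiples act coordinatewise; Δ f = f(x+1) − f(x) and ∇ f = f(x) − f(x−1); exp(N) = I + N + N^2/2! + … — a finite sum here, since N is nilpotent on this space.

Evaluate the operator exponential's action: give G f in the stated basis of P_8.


the result is g(x) = (3/2)x^8 - 6x^7 + (63/2)x^6 - (231/2)x^5 + (5145/16)x^4 - (5397/8)x^3 + (32223/32)x^2 - (31057/32)x + 228611/512

order-1 term: -6x^7 + 21x^6 - 42x^5 + (105/2)x^4 - 42x^3 + 21x^2 - 3x + 13/4
order-2 term: (21/2)x^6 - 63x^5 + (735/4)x^4 - 315x^3 + (651/2)x^2 - 189x + 375/8
order-3 term: -(21/2)x^5 + (315/4)x^4 - (525/2)x^3 + (945/2)x^2 - (903/2)x + 1449/8
order-4 term: (105/16)x^4 - (105/2)x^3 + (1365/8)x^2 - (525/2)x + 5103/32
order-5 term: -(21/8)x^3 + (315/16)x^2 - (105/2)x + 1575/32
order-6 term: (21/32)x^2 - (63/16)x + 399/64
order-7 term: -(3/32)x + 21/64
order-8 term: 3/512
the series for exp(-(1/2)∇) f terminates at order 8
exp(-(1/2)∇) f = (3/2)x^8 - 6x^7 + (63/2)x^6 - (231/2)x^5 + (5145/16)x^4 - (5397/8)x^3 + (32223/32)x^2 - (31057/32)x + 228611/512


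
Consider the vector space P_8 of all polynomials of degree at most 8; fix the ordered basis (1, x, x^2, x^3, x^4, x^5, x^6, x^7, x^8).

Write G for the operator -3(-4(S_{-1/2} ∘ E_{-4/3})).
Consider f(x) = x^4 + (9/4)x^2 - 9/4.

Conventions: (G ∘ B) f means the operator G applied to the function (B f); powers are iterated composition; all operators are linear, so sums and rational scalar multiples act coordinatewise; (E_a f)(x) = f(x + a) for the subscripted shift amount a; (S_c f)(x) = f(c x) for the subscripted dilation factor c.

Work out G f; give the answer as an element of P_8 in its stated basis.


E_{-4/3} f = x^4 - (16/3)x^3 + (155/12)x^2 - (418/27)x + 1591/324
S_{-1/2} E_{-4/3} f = (1/16)x^4 + (2/3)x^3 + (155/48)x^2 + (209/27)x + 1591/324
(-4(S_{-1/2} ∘ E_{-4/3})) f = -(1/4)x^4 - (8/3)x^3 - (155/12)x^2 - (836/27)x - 1591/81
(-3(-4(S_{-1/2} ∘ E_{-4/3}))) f = (3/4)x^4 + 8x^3 + (155/4)x^2 + (836/9)x + 1591/27

g(x) = (3/4)x^4 + 8x^3 + (155/4)x^2 + (836/9)x + 1591/27


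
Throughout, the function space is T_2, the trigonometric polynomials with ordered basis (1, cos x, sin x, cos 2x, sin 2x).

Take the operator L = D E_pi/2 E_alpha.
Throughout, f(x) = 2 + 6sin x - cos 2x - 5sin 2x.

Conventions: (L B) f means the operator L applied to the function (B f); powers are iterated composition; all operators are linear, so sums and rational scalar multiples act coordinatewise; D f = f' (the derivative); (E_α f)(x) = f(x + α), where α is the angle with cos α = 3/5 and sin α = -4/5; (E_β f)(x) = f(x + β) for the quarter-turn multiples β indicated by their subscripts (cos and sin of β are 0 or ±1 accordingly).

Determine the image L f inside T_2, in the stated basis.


E_alpha f = 2 - (24/5)cos x + (18/5)sin x + (127/25)cos 2x + (11/25)sin 2x
E_pi/2 E_alpha f = 2 + (18/5)cos x + (24/5)sin x - (127/25)cos 2x - (11/25)sin 2x
D E_pi/2 E_alpha f = (24/5)cos x - (18/5)sin x - (22/25)cos 2x + (254/25)sin 2x

the result is g(x) = (24/5)cos x - (18/5)sin x - (22/25)cos 2x + (254/25)sin 2x


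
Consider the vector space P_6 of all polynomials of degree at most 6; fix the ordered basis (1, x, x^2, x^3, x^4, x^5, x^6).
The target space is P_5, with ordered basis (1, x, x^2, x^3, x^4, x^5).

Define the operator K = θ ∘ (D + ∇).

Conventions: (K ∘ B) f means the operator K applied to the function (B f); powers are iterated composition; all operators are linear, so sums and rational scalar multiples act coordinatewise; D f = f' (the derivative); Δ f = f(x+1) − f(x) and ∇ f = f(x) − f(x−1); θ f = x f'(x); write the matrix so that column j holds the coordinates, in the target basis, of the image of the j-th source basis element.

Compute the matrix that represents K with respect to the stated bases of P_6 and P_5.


image of 1: 0
image of x: 0
image of x^2: 4x
image of x^3: 12x^2 - 3x
image of x^4: 24x^3 - 12x^2 + 4x
image of x^5: 40x^4 - 30x^3 + 20x^2 - 5x
image of x^6: 60x^5 - 60x^4 + 60x^3 - 30x^2 + 6x
each image's coordinates form column j of the matrix

the matrix is [[0, 0, 0, 0, 0, 0, 0]; [0, 0, 4, -3, 4, -5, 6]; [0, 0, 0, 12, -12, 20, -30]; [0, 0, 0, 0, 24, -30, 60]; [0, 0, 0, 0, 0, 40, -60]; [0, 0, 0, 0, 0, 0, 60]] (rows listed top to bottom)


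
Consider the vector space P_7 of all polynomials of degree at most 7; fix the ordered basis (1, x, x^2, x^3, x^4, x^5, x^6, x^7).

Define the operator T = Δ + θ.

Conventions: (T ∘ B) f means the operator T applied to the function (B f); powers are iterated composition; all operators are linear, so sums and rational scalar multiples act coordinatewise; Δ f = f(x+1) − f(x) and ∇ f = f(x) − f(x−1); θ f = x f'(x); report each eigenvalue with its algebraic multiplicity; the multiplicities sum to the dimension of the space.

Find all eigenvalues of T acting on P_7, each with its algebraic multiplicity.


image of 1: 0
image of x: x + 1
image of x^2: 2x^2 + 2x + 1
image of x^3: 3x^3 + 3x^2 + 3x + 1
image of x^4: 4x^4 + 4x^3 + 6x^2 + 4x + 1
image of x^5: 5x^5 + 5x^4 + 10x^3 + 10x^2 + 5x + 1
image of x^6: 6x^6 + 6x^5 + 15x^4 + 20x^3 + 15x^2 + 6x + 1
image of x^7: 7x^7 + 7x^6 + 21x^5 + 35x^4 + 35x^3 + 21x^2 + 7x + 1
the matrix is upper triangular; its diagonal is (0, 1, 2, 3, 4, 5, 6, 7)
for a triangular matrix the eigenvalues are the diagonal entries, with algebraic multiplicity their repetition count

λ = 0 (multiplicity 1), λ = 1 (multiplicity 1), λ = 2 (multiplicity 1), λ = 3 (multiplicity 1), λ = 4 (multiplicity 1), λ = 5 (multiplicity 1), λ = 6 (multiplicity 1), λ = 7 (multiplicity 1)


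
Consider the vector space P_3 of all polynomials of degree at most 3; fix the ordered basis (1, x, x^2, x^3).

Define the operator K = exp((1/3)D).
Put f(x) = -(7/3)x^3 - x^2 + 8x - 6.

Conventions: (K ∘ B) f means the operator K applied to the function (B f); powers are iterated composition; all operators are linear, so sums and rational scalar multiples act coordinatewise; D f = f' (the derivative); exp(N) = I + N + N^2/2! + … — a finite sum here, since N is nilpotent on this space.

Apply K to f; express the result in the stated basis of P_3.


g(x) = -(7/3)x^3 - (10/3)x^2 + (59/9)x - 286/81

order-1 term: -(7/3)x^2 - (2/3)x + 8/3
order-2 term: -(7/9)x - 1/9
order-3 term: -7/81
the series for exp((1/3)D) f terminates at order 3
exp((1/3)D) f = -(7/3)x^3 - (10/3)x^2 + (59/9)x - 286/81


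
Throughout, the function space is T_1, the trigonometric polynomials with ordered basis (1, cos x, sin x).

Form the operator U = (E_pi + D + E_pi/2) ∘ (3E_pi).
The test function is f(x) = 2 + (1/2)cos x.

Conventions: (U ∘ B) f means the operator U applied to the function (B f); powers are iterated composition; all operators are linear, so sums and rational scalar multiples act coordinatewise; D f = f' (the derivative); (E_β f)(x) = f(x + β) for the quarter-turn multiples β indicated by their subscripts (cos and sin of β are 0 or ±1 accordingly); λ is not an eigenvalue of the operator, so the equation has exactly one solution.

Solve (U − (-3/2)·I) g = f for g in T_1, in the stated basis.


write g with unknown coordinates in the stated basis and equate coefficients in (U − (-3/2)·I) g = f
solving from the highest basis element down gives g = 4/15 + (1/25)cos x - (4/75)sin x
check: U g = 8/5 + (11/25)cos x + (2/25)sin x
so U g − (-3/2)·g = 2 + (1/2)cos x = f ✓

g(x) = 4/15 + (1/25)cos x - (4/75)sin x


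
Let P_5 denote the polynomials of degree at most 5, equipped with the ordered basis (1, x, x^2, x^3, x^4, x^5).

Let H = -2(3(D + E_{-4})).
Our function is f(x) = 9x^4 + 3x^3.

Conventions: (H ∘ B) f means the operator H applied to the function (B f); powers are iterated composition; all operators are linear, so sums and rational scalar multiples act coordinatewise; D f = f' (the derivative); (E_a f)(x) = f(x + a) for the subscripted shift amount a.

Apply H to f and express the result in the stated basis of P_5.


g(x) = -54x^4 + 630x^3 - 5022x^2 + 12960x - 12672

D f = 36x^3 + 9x^2
E_{-4} f = 9x^4 - 141x^3 + 828x^2 - 2160x + 2112
(D + E_{-4}) f = 9x^4 - 105x^3 + 837x^2 - 2160x + 2112
(3(D + E_{-4})) f = 27x^4 - 315x^3 + 2511x^2 - 6480x + 6336
(-2(3(D + E_{-4}))) f = -54x^4 + 630x^3 - 5022x^2 + 12960x - 12672


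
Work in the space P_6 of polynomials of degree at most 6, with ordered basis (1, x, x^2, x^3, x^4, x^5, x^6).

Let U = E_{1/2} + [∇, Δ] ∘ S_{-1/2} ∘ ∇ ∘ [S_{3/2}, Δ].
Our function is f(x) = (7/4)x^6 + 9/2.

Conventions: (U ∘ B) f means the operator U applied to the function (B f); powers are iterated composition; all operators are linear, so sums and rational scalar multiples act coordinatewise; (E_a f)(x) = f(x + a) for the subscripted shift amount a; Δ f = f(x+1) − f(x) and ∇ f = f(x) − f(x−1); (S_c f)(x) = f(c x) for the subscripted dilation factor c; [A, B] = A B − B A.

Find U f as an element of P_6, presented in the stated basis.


E_{1/2} f = (7/4)x^6 + (21/4)x^5 + (105/16)x^4 + (35/8)x^3 + (105/64)x^2 + (21/64)x + 1159/256
Δ f = (21/2)x^5 + (105/4)x^4 + 35x^3 + (105/4)x^2 + (21/2)x + 7/4
S_{3/2} Δ f = (5103/64)x^5 + (8505/64)x^4 + (945/8)x^3 + (945/16)x^2 + (63/4)x + 7/4
S_{3/2} f = (5103/256)x^6 + 9/2
Δ S_{3/2} f = (15309/128)x^5 + (76545/256)x^4 + (25515/64)x^3 + (76545/256)x^2 + (15309/128)x + 5103/256
[S_{3/2}, Δ] f = -(5103/128)x^5 - (42525/256)x^4 - (17955/64)x^3 - (61425/256)x^2 - (13293/128)x - 4655/256
∇ [S_{3/2}, Δ] f = -(25515/128)x^4 - (8505/32)x^3 - (31185/128)x^2 - (6615/64)x - 2331/128
S_{-1/2} ∇ [S_{3/2}, Δ] f = -(25515/2048)x^4 + (8505/256)x^3 - (31185/512)x^2 + (6615/128)x - 2331/128
Δ (S_{-1/2} ∘ ∇) [S_{3/2}, Δ] f = -(25515/512)x^3 + (25515/1024)x^2 - (36855/512)x + 23625/2048
∇ Δ (S_{-1/2} ∘ ∇) [S_{3/2}, Δ] f = -(76545/512)x^2 + (25515/128)x - 150255/1024
∇ (S_{-1/2} ∘ ∇) [S_{3/2}, Δ] f = -(25515/512)x^3 + (178605/1024)x^2 - (138915/512)x + 324135/2048
Δ ∇ (S_{-1/2} ∘ ∇) [S_{3/2}, Δ] f = -(76545/512)x^2 + (25515/128)x - 150255/1024
[∇, Δ] (S_{-1/2} ∘ ∇) [S_{3/2}, Δ] f = 0
(E_{1/2} + [∇, Δ] ∘ S_{-1/2} ∘ ∇ ∘ [S_{3/2}, Δ]) f = (7/4)x^6 + (21/4)x^5 + (105/16)x^4 + (35/8)x^3 + (105/64)x^2 + (21/64)x + 1159/256

g(x) = (7/4)x^6 + (21/4)x^5 + (105/16)x^4 + (35/8)x^3 + (105/64)x^2 + (21/64)x + 1159/256


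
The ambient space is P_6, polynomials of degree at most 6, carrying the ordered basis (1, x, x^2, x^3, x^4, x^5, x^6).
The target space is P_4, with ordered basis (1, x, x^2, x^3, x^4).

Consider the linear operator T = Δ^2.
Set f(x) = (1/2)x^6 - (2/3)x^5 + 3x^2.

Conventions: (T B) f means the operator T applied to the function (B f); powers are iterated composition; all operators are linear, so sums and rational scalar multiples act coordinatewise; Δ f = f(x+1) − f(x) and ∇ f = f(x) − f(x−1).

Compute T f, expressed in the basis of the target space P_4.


Δ f = 3x^5 + (25/6)x^4 + (10/3)x^3 + (5/6)x^2 + (17/3)x + 17/6
Δ Δ f = 15x^4 + (140/3)x^3 + 65x^2 + (130/3)x + 17

the image equals g(x) = 15x^4 + (140/3)x^3 + 65x^2 + (130/3)x + 17


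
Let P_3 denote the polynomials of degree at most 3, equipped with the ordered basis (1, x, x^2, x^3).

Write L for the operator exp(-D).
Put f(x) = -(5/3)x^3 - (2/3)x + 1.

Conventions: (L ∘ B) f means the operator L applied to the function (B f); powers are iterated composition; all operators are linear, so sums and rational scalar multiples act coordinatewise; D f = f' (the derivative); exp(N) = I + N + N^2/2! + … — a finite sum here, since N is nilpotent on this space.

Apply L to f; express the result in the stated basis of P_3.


g(x) = -(5/3)x^3 + 5x^2 - (17/3)x + 10/3

order-1 term: 5x^2 + 2/3
order-2 term: -5x
order-3 term: 5/3
the series for exp(-D) f terminates at order 3
exp(-D) f = -(5/3)x^3 + 5x^2 - (17/3)x + 10/3


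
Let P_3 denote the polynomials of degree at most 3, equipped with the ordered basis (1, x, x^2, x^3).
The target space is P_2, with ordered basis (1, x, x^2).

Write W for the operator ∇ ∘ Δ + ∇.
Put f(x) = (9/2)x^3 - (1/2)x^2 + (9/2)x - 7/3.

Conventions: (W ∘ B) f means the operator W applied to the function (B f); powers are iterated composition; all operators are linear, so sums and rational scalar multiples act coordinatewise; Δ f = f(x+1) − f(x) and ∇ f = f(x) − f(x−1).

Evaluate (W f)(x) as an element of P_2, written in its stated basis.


the result is g(x) = (27/2)x^2 + (25/2)x + 17/2

Δ f = (27/2)x^2 + (25/2)x + 17/2
∇ Δ f = 27x - 1
∇ f = (27/2)x^2 - (29/2)x + 19/2
(∇ ∘ Δ + ∇) f = (27/2)x^2 + (25/2)x + 17/2


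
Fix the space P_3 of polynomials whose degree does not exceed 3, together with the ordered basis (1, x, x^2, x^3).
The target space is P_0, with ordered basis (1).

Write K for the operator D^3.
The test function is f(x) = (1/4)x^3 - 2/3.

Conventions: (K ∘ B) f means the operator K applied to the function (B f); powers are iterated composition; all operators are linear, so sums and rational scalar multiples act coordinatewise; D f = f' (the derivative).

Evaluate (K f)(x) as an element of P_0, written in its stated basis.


g(x) = 3/2

D f = (3/4)x^2
D D f = (3/2)x
D D D f = 3/2


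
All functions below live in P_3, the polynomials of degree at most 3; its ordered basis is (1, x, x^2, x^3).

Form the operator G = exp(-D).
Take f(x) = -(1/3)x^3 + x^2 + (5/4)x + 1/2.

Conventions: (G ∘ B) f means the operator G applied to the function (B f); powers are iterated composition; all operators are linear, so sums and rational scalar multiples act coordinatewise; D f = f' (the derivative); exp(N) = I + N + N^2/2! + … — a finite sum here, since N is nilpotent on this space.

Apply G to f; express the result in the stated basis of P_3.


g(x) = -(1/3)x^3 + 2x^2 - (7/4)x + 7/12

order-1 term: x^2 - 2x - 5/4
order-2 term: -x + 1
order-3 term: 1/3
the series for exp(-D) f terminates at order 3
exp(-D) f = -(1/3)x^3 + 2x^2 - (7/4)x + 7/12


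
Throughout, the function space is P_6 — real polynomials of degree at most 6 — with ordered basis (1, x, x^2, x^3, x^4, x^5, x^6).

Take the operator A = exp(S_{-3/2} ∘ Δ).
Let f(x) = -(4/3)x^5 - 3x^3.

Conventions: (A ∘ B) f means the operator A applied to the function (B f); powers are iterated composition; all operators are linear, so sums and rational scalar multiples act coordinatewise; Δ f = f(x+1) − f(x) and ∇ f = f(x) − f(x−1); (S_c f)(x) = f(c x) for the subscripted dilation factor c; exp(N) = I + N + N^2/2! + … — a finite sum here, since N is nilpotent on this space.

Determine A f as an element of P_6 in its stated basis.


the result is g(x) = -(4/3)x^5 - (135/4)x^4 + (4317/16)x^3 + (24729/64)x^2 - (141143/256)x + 2327/48

order-1 term: -(135/4)x^4 + 45x^3 - (201/4)x^2 + (47/2)x - 13/3
order-2 term: (3645/16)x^3 - (1215/16)x^2 + (603/8)x - 31/4
order-3 term: (32805/64)x^2 - (8505/32)x + 303/4
order-4 term: -(98415/256)x + 15795/256
order-5 term: -19683/256
the series for exp(S_{-3/2} ∘ Δ) f terminates at order 5
exp(S_{-3/2} ∘ Δ) f = -(4/3)x^5 - (135/4)x^4 + (4317/16)x^3 + (24729/64)x^2 - (141143/256)x + 2327/48


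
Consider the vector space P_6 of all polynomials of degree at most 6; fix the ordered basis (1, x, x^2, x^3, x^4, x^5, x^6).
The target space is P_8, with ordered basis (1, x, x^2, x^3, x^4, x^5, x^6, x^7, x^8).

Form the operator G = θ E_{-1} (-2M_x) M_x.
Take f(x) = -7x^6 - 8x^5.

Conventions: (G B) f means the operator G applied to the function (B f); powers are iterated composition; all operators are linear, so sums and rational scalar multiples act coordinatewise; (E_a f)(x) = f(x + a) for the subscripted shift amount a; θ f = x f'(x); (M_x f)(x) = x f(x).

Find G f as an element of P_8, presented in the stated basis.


M_x f = -7x^7 - 8x^6
M_x M_x f = -7x^8 - 8x^7
(-2M_x) M_x f = 14x^8 + 16x^7
E_{-1} (-2M_x) M_x f = 14x^8 - 96x^7 + 280x^6 - 448x^5 + 420x^4 - 224x^3 + 56x^2 - 2
θ E_{-1} (-2M_x) M_x f = 112x^8 - 672x^7 + 1680x^6 - 2240x^5 + 1680x^4 - 672x^3 + 112x^2

the result is g(x) = 112x^8 - 672x^7 + 1680x^6 - 2240x^5 + 1680x^4 - 672x^3 + 112x^2


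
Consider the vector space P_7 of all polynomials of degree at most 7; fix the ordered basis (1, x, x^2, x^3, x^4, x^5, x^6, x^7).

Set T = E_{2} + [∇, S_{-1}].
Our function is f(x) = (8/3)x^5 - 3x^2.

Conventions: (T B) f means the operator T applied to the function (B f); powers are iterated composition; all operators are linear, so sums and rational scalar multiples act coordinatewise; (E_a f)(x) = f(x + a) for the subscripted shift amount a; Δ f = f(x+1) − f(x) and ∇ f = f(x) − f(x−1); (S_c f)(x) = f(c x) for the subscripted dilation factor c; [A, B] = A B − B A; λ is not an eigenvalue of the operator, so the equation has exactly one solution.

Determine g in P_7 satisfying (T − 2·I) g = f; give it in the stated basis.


write g with unknown coordinates in the stated basis and equate coefficients in (T − 2·I) g = f
solving from the highest basis element down gives g = -(8/3)x^5 - (320/3)x^3 - 157x^2 - (8248/3)x - 1348
check: T g = -(8/3)x^5 - (640/3)x^3 - 317x^2 - (16496/3)x - 2696
so T g − 2·g = (8/3)x^5 - 3x^2 = f ✓

g(x) = -(8/3)x^5 - (320/3)x^3 - 157x^2 - (8248/3)x - 1348


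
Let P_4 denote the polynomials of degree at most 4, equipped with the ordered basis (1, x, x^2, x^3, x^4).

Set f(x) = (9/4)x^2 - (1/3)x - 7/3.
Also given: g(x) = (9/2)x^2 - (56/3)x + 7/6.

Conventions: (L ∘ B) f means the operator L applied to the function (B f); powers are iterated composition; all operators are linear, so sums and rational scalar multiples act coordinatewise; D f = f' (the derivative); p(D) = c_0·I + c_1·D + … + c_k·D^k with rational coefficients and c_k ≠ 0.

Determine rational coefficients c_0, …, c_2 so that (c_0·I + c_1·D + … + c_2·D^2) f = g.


c_0 = 2, c_1 = -4, c_2 = 1

D^0 f = (9/4)x^2 - (1/3)x - 7/3
D^1 f = (9/2)x - 1/3
D^2 f = 9/2
matching coefficients of g against c_0 f + c_1 Df + … from the top degree down determines the c_i
solution: c_0 = 2, c_1 = -4, c_2 = 1


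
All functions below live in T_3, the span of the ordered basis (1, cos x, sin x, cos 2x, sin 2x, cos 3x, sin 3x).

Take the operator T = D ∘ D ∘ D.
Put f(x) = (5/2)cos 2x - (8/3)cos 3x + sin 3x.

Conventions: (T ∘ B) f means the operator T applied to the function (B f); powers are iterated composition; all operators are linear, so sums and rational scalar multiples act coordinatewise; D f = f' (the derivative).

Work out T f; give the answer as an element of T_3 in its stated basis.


D f = -5sin 2x + 3cos 3x + 8sin 3x
D D f = -10cos 2x + 24cos 3x - 9sin 3x
D D D f = 20sin 2x - 27cos 3x - 72sin 3x

the image equals g(x) = 20sin 2x - 27cos 3x - 72sin 3x


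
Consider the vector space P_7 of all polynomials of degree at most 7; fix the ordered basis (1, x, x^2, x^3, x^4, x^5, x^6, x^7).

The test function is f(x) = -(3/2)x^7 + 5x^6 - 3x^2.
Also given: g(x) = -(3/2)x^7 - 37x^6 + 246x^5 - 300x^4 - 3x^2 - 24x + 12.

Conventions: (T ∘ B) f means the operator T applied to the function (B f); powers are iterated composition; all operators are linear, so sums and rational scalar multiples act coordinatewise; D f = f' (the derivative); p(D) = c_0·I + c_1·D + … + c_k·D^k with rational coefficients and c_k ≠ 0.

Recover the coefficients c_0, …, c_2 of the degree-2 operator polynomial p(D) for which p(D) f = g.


p(D) = I + 4·D − 2·D^2, i.e. c_0 = 1, c_1 = 4, c_2 = -2

D^0 f = -(3/2)x^7 + 5x^6 - 3x^2
D^1 f = -(21/2)x^6 + 30x^5 - 6x
D^2 f = -63x^5 + 150x^4 - 6
matching coefficients of g against c_0 f + c_1 Df + … from the top degree down determines the c_i
solution: c_0 = 1, c_1 = 4, c_2 = -2


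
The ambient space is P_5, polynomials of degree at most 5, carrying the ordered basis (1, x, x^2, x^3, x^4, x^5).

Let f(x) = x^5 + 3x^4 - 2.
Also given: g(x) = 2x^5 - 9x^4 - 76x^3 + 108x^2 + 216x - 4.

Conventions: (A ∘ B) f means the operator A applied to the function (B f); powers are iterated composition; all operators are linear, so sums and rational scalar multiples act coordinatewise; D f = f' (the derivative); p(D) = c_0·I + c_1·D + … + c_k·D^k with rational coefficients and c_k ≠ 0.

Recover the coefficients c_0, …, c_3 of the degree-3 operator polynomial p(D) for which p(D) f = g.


D^0 f = x^5 + 3x^4 - 2
D^1 f = 5x^4 + 12x^3
D^2 f = 20x^3 + 36x^2
D^3 f = 60x^2 + 72x
matching coefficients of g against c_0 f + c_1 Df + … from the top degree down determines the c_i
solution: c_0 = 2, c_1 = -3, c_2 = -2, c_3 = 3

p(D) = 2·I − 3·D − 2·D^2 + 3·D^3, i.e. c_0 = 2, c_1 = -3, c_2 = -2, c_3 = 3


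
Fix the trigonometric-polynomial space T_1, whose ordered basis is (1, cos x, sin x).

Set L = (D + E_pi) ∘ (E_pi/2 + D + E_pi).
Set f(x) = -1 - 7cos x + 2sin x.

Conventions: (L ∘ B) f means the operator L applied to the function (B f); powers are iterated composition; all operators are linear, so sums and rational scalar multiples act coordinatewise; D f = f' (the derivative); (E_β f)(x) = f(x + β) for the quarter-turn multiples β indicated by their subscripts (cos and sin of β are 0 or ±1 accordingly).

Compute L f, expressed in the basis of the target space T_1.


E_pi/2 f = -1 + 2cos x + 7sin x
D f = 2cos x + 7sin x
E_pi f = -1 + 7cos x - 2sin x
(E_pi/2 + D + E_pi) f = -2 + 11cos x + 12sin x
D (E_pi/2 + D + E_pi) f = 12cos x - 11sin x
E_pi (E_pi/2 + D + E_pi) f = -2 - 11cos x - 12sin x
(D + E_pi) (E_pi/2 + D + E_pi) f = -2 + cos x - 23sin x

the result is g(x) = -2 + cos x - 23sin x


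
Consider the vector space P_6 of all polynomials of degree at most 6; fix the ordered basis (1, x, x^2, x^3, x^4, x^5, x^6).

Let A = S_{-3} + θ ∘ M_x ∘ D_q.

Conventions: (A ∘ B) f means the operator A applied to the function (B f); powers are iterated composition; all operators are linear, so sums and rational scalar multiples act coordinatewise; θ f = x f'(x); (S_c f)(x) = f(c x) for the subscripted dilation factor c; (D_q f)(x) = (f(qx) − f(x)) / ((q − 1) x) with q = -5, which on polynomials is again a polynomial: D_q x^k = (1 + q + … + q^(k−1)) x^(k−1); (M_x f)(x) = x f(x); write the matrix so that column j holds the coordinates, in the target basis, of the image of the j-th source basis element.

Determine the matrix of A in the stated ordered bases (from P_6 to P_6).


image of 1: 1
image of x: -2x
image of x^2: x^2
image of x^3: 36x^3
image of x^4: -335x^4
image of x^5: 2362x^5
image of x^6: -14895x^6
each image's coordinates form column j of the matrix

the matrix is [[1, 0, 0, 0, 0, 0, 0]; [0, -2, 0, 0, 0, 0, 0]; [0, 0, 1, 0, 0, 0, 0]; [0, 0, 0, 36, 0, 0, 0]; [0, 0, 0, 0, -335, 0, 0]; [0, 0, 0, 0, 0, 2362, 0]; [0, 0, 0, 0, 0, 0, -14895]] (rows listed top to bottom)


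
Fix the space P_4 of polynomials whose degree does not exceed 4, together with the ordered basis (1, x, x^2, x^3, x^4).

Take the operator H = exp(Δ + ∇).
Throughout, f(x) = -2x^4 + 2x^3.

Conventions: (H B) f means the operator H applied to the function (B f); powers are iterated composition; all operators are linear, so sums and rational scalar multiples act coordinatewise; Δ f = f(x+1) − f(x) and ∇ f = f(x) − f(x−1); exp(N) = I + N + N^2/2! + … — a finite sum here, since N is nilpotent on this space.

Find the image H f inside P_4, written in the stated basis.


g(x) = -2x^4 - 14x^3 - 36x^2 - 56x - 44

order-1 term: -16x^3 + 12x^2 - 16x + 4
order-2 term: -48x^2 + 24x - 32
order-3 term: -64x + 16
order-4 term: -32
the series for exp(Δ + ∇) f terminates at order 4
exp(Δ + ∇) f = -2x^4 - 14x^3 - 36x^2 - 56x - 44


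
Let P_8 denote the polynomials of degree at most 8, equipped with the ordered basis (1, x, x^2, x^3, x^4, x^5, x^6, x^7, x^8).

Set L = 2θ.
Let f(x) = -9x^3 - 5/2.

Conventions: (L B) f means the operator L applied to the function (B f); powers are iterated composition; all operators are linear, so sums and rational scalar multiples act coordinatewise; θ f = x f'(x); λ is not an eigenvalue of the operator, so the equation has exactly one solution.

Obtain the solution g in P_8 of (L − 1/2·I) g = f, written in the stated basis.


write g with unknown coordinates in the stated basis and equate coefficients in (L − 1/2·I) g = f
solving from the highest basis element down gives g = -(18/11)x^3 + 5
check: L g = -(108/11)x^3
so L g − 1/2·g = -9x^3 - 5/2 = f ✓

the result is g(x) = -(18/11)x^3 + 5


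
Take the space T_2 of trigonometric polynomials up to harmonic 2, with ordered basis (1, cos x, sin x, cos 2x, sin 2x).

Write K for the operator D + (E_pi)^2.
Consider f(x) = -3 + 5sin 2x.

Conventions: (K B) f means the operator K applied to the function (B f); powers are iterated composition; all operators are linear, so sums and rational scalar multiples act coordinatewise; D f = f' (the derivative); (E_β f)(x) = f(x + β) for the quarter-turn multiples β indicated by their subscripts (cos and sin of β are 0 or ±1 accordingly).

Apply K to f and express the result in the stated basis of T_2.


D f = 10cos 2x
E_pi f = -3 + 5sin 2x
E_pi E_pi f = -3 + 5sin 2x
(D + (E_pi)^2) f = -3 + 10cos 2x + 5sin 2x

the result is g(x) = -3 + 10cos 2x + 5sin 2x


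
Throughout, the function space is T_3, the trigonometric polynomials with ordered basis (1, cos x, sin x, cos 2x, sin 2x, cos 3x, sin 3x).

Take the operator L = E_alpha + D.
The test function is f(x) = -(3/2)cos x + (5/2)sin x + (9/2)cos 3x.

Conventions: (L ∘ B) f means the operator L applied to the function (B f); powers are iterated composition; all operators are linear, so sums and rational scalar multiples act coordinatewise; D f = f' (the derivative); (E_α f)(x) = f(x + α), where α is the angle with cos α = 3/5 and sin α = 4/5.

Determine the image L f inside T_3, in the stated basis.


the image equals g(x) = (18/5)cos x + (21/5)sin x - (1053/250)cos 3x - (3771/250)sin 3x

E_alpha f = (11/10)cos x + (27/10)sin x - (1053/250)cos 3x - (198/125)sin 3x
D f = (5/2)cos x + (3/2)sin x - (27/2)sin 3x
(E_alpha + D) f = (18/5)cos x + (21/5)sin x - (1053/250)cos 3x - (3771/250)sin 3x


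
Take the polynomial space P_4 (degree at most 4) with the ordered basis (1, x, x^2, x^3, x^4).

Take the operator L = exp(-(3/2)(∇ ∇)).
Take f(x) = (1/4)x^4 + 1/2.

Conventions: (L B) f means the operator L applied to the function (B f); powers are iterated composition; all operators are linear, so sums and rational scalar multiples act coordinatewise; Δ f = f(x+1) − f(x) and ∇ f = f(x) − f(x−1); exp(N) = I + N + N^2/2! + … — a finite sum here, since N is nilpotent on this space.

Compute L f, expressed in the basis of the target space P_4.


the result is g(x) = (1/4)x^4 - (9/2)x^2 + 9x + 2

order-1 term: -(9/2)x^2 + 9x - 21/4
order-2 term: 27/4
the series for exp(-(3/2)(∇ ∇)) f terminates at order 2
exp(-(3/2)(∇ ∇)) f = (1/4)x^4 - (9/2)x^2 + 9x + 2


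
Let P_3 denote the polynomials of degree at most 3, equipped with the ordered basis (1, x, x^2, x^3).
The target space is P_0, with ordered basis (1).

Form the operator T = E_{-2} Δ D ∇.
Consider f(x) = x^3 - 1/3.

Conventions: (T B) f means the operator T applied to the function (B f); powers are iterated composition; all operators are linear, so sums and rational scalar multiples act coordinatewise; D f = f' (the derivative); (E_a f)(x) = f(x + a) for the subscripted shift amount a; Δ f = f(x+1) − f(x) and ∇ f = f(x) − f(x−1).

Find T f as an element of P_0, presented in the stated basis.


the result is g(x) = 6

∇ f = 3x^2 - 3x + 1
D ∇ f = 6x - 3
Δ D ∇ f = 6
E_{-2} Δ D ∇ f = 6


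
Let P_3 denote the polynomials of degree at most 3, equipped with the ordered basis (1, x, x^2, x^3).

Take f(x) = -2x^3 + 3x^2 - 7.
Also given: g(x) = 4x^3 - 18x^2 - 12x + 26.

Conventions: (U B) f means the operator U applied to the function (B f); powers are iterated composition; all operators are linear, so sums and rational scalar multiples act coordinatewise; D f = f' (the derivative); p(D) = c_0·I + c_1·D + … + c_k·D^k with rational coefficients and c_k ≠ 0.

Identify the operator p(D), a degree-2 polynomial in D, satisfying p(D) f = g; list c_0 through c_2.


D^0 f = -2x^3 + 3x^2 - 7
D^1 f = -6x^2 + 6x
D^2 f = -12x + 6
matching coefficients of g against c_0 f + c_1 Df + … from the top degree down determines the c_i
solution: c_0 = -2, c_1 = 2, c_2 = 2

c_0 = -2, c_1 = 2, c_2 = 2


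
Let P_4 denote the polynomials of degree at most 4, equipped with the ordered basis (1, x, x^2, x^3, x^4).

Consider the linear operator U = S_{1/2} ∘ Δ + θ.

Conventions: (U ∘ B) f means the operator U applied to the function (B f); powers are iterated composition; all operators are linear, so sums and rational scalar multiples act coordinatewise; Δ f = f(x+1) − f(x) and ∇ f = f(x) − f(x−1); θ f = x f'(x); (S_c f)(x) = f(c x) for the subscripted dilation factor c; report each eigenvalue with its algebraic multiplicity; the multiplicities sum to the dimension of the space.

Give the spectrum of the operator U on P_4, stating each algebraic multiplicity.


image of 1: 0
image of x: x + 1
image of x^2: 2x^2 + x + 1
image of x^3: 3x^3 + (3/4)x^2 + (3/2)x + 1
image of x^4: 4x^4 + (1/2)x^3 + (3/2)x^2 + 2x + 1
the matrix is upper triangular; its diagonal is (0, 1, 2, 3, 4)
for a triangular matrix the eigenvalues are the diagonal entries, with algebraic multiplicity their repetition count

λ = 0 (multiplicity 1), λ = 1 (multiplicity 1), λ = 2 (multiplicity 1), λ = 3 (multiplicity 1), λ = 4 (multiplicity 1)


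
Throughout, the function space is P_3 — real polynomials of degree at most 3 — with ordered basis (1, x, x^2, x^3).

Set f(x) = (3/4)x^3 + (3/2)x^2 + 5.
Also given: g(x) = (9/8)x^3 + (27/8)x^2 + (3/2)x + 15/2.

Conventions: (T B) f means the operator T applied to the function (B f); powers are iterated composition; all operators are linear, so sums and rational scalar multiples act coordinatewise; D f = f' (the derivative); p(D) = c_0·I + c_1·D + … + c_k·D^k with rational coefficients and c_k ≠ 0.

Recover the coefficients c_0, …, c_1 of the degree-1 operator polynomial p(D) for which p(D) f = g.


D^0 f = (3/4)x^3 + (3/2)x^2 + 5
D^1 f = (9/4)x^2 + 3x
matching coefficients of g against c_0 f + c_1 Df + … from the top degree down determines the c_i
solution: c_0 = 3/2, c_1 = 1/2

c_0 = 3/2, c_1 = 1/2


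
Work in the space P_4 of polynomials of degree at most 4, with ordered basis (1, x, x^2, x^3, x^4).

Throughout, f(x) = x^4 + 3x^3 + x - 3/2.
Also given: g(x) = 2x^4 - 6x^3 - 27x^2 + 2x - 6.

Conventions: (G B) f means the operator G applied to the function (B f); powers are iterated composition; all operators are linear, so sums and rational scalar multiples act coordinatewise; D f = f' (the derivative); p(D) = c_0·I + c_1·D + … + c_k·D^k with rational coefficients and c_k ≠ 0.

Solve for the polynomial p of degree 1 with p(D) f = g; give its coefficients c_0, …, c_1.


D^0 f = x^4 + 3x^3 + x - 3/2
D^1 f = 4x^3 + 9x^2 + 1
matching coefficients of g against c_0 f + c_1 Df + … from the top degree down determines the c_i
solution: c_0 = 2, c_1 = -3

c_0 = 2, c_1 = -3


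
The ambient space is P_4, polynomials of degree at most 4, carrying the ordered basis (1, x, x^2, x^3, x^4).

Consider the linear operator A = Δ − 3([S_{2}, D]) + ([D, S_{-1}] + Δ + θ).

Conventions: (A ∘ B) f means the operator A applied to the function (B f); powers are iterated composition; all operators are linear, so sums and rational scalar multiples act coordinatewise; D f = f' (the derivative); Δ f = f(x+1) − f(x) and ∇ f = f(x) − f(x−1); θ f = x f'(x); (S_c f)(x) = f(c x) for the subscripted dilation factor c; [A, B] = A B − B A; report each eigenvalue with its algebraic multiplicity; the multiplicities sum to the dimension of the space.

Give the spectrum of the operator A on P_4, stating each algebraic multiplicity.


image of 1: 0
image of x: x + 3
image of x^2: 2x^2 + 20x + 2
image of x^3: 3x^3 + 36x^2 + 6x + 2
image of x^4: 4x^4 + 112x^3 + 12x^2 + 8x + 2
the matrix is upper triangular; its diagonal is (0, 1, 2, 3, 4)
for a triangular matrix the eigenvalues are the diagonal entries, with algebraic multiplicity their repetition count

λ = 0 (multiplicity 1), λ = 1 (multiplicity 1), λ = 2 (multiplicity 1), λ = 3 (multiplicity 1), λ = 4 (multiplicity 1)


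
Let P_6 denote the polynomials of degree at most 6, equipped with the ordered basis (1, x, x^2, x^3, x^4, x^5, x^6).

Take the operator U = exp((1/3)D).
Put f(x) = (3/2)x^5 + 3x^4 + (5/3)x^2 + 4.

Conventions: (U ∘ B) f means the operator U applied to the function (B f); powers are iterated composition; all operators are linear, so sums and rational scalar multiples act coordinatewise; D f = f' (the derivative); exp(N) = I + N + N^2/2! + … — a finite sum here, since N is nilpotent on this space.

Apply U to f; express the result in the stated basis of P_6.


the result is g(x) = (3/2)x^5 + (11/2)x^4 + (17/3)x^3 + (38/9)x^2 + (89/54)x + 685/162

order-1 term: (5/2)x^4 + 4x^3 + (10/9)x
order-2 term: (5/3)x^3 + 2x^2 + 5/27
order-3 term: (5/9)x^2 + (4/9)x
order-4 term: (5/54)x + 1/27
order-5 term: 1/162
the series for exp((1/3)D) f terminates at order 5
exp((1/3)D) f = (3/2)x^5 + (11/2)x^4 + (17/3)x^3 + (38/9)x^2 + (89/54)x + 685/162


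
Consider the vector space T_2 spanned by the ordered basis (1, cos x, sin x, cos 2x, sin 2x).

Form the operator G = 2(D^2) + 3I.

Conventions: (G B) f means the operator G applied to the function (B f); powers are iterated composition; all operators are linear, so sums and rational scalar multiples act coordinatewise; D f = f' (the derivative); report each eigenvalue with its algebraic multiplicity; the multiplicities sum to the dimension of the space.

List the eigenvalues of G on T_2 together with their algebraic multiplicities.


λ = -5 (multiplicity 2), λ = 1 (multiplicity 2), λ = 3 (multiplicity 1)

image of 1: 3
image of cos x: cos x
image of sin x: sin x
image of cos 2x: -5cos 2x
image of sin 2x: -5sin 2x
the matrix is diagonal; its diagonal is (3, 1, 1, -5, -5)
for a triangular matrix the eigenvalues are the diagonal entries, with algebraic multiplicity their repetition count


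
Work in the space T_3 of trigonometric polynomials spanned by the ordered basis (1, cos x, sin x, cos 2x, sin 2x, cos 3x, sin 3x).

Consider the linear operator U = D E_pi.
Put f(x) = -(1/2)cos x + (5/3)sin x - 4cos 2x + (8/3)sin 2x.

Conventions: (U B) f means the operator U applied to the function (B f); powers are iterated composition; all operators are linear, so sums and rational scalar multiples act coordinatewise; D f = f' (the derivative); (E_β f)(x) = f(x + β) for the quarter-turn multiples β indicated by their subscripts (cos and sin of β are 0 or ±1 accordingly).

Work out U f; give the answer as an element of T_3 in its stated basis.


E_pi f = (1/2)cos x - (5/3)sin x - 4cos 2x + (8/3)sin 2x
D E_pi f = -(5/3)cos x - (1/2)sin x + (16/3)cos 2x + 8sin 2x

the result is g(x) = -(5/3)cos x - (1/2)sin x + (16/3)cos 2x + 8sin 2x


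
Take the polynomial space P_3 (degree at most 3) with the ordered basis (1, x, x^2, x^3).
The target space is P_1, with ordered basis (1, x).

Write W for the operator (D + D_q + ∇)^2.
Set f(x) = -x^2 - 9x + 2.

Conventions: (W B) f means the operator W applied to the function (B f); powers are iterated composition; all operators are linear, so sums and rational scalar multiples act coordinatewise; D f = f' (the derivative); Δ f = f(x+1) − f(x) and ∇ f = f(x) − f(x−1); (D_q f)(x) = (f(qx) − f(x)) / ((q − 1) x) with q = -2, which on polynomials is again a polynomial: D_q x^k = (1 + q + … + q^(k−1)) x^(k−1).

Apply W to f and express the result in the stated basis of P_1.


D f = -2x - 9
D_q f = x - 9
∇ f = -2x - 8
(D + D_q + ∇) f = -3x - 26
D (D + D_q + ∇) f = -3
D_q (D + D_q + ∇) f = -3
∇ (D + D_q + ∇) f = -3
(D + D_q + ∇) (D + D_q + ∇) f = -9

the result is g(x) = -9


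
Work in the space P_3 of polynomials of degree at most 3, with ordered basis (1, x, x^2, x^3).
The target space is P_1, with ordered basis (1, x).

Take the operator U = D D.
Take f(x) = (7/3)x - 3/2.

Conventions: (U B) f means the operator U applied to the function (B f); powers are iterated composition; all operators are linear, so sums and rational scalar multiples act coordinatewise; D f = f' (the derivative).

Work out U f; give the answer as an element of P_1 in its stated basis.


D f = 7/3
D D f = 0

g(x) = 0


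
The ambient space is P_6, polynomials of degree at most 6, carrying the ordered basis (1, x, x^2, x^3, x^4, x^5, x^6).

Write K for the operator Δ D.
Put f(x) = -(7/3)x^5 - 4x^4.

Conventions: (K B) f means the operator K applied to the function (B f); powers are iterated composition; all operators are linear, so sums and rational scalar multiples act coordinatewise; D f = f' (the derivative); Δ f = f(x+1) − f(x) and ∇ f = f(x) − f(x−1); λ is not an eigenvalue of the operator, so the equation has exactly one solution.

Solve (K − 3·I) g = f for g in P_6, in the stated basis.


the image equals g(x) = (7/9)x^5 + (4/3)x^4 + (140/27)x^3 + (118/9)x^2 + (188/9)x + 17

write g with unknown coordinates in the stated basis and equate coefficients in (K − 3·I) g = f
solving from the highest basis element down gives g = (7/9)x^5 + (4/3)x^4 + (140/27)x^3 + (118/9)x^2 + (188/9)x + 17
check: K g = (140/9)x^3 + (118/3)x^2 + (188/3)x + 51
so K g − 3·g = -(7/3)x^5 - 4x^4 = f ✓
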